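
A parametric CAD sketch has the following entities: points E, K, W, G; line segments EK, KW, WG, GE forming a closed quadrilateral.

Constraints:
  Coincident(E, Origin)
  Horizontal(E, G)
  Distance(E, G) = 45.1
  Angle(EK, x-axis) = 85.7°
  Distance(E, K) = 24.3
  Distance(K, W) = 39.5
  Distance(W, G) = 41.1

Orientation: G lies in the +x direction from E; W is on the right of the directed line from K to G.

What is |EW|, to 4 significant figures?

16.43

E is at the origin; EG is horizontal with |EG| = 45.1 and G in +x, so G = (45.1, 0). EK runs at 85.7° with |EK| = 24.3, so K = (1.822, 24.23). W is determined by |KW| = 39.5 and |WG| = 41.1 together: it lies at the intersection of circle(K, 39.5) and circle(G, 41.1). With |KG| = 49.60, the foot of the radical line on KG is 23.50 from K and the perpendicular offset is √(39.5² − 23.50²) = 31.75. Taking the right-of-KG solution: W = (6.816, -14.95).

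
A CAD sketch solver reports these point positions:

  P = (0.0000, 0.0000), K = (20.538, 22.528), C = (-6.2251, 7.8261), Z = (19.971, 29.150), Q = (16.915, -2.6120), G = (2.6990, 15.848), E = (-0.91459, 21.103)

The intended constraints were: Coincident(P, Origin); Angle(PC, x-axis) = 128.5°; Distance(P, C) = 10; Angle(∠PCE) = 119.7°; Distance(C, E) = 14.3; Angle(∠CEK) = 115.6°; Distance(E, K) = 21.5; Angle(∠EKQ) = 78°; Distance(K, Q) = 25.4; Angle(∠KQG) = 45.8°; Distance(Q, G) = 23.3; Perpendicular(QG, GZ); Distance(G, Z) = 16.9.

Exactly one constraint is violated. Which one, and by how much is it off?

Distance(G, Z) = 16.9 — off by 4.90.

P = (0.00, 0.00) ✓; PC at 128.5° ✓; |PC| = 10.00 ✓; ∠PCE = 119.7° ✓; |CE| = 14.30 ✓; ∠CEK = 115.6° ✓; |EK| = 21.50 ✓; ∠EKQ = 78.00° ✓; |KQ| = 25.40 ✓; ∠KQG = 45.80° ✓; |QG| = 23.30 ✓; ∠(QG, GZ) = 90.00° ✓; |GZ| = 21.80 ✗.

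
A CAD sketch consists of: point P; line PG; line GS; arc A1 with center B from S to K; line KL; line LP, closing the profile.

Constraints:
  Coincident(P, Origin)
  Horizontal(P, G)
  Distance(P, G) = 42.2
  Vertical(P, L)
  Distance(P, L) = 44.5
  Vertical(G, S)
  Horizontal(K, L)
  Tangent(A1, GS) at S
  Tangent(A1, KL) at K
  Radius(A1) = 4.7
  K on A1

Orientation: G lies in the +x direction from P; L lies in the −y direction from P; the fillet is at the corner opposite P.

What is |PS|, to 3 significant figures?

58.0

The virtual corner opposite P is at (42.2, -44.5). Since A1 is tangent to GS there, BS ⟂ GS and since A1 is tangent to KL there, BK ⟂ KL, with radius 4.7, so the center B sits 4.7 in from both sides at B = (37.5, -39.8). That places the tangent points at S = (42.2, -39.8) on GS and K = (37.5, -44.5) on KL. Then |PS| = |S − P| = 58.0.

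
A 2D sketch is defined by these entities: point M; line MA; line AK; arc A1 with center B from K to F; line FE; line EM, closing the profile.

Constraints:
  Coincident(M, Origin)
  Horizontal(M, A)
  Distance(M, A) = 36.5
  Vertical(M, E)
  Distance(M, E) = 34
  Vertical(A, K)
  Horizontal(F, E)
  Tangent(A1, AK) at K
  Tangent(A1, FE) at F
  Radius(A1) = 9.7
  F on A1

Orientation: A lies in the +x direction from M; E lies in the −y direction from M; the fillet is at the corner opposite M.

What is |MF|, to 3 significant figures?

43.3

M is at the origin; MA is horizontal with |MA| = 36.5 and A on the +x side, so A = (36.5, 0.00). ME is vertical with |ME| = 34.0 and E on the −y side, so E = (0.00, -34.0). The virtual corner opposite M is at (36.5, -34.0). A1 meets AK tangentially, so BK is at right angles to AK and the tangent condition forces BF to be normal to FE, with radius 9.7, so the center B sits 9.7 in from both sides at B = (26.8, -24.3). That places the tangent points at K = (36.5, -24.3) on AK and F = (26.8, -34.0) on FE. Then |MF| = |F − M| = 43.3.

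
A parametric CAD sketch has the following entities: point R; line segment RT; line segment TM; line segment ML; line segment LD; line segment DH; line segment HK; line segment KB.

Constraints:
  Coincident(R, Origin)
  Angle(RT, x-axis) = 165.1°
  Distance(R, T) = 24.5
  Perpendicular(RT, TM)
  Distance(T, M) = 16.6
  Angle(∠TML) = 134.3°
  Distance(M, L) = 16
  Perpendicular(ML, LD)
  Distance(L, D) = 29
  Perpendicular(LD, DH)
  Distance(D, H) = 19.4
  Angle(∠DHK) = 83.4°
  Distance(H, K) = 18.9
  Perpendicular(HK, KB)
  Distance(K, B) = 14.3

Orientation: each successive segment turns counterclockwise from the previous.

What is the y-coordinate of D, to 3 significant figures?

-8.64

R is at the origin; RT runs at 165.1° with length 24.5, so T = (-23.7, 6.30). RT ⟂ TM, so TM runs at -105°; with |TM| = 16.6, M = (-27.9, -9.74). ∠TML = 134.3° gives ML at -59.2° from the x-axis; with |ML| = 16.0, L = (-19.8, -23.5). The perpendicularity gives LD at right angles to ML, so LD runs at 30.8°; with |LD| = 29.0, D = (5.16, -8.64). So D.y = -8.64.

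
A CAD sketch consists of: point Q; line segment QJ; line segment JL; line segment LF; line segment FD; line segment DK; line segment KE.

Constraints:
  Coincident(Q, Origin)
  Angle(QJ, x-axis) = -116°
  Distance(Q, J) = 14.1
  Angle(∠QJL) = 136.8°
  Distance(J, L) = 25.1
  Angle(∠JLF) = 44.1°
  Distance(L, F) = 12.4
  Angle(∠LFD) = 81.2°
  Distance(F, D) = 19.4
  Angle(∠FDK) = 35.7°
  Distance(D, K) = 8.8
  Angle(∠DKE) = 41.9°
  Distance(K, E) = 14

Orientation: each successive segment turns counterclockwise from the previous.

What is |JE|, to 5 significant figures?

1.1819

Q is at the origin; QJ runs at -116.0° with length 14.1, so J = (-6.1810, -12.673). ∠QJL = 136.8° gives JL at -72.800° from the x-axis; with |JL| = 25.1, L = (1.2412, -36.650). ∠JLF = 44.1° gives LF at 63.100° from the x-axis; with |LF| = 12.4, F = (6.8514, -25.592). ∠LFD = 81.2° gives FD at 161.90° from the x-axis; with |FD| = 19.4, D = (-11.589, -19.565). ∠FDK = 35.7° gives DK at -53.800° from the x-axis; with |DK| = 8.8, K = (-6.3912, -26.666). ∠DKE = 41.9° gives KE at 84.300° from the x-axis; with |KE| = 14.0, E = (-5.0008, -12.736). Then |JE| = |E − J| = 1.1819.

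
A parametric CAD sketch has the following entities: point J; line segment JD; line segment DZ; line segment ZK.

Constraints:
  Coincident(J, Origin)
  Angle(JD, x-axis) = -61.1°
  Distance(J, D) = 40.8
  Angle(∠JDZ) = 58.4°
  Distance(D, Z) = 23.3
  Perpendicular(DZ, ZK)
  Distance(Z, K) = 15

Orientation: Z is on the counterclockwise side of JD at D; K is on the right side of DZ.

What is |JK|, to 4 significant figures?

49.79

J is at the origin; JD runs at -61.1° with length 40.8, so D = 40.8·(cos -61.1°, sin -61.1°) = (19.72, -35.72). ∠JDZ = 58.4°, so DZ runs at -61.1° + (180° − 58.4°) = 60.50° from the x-axis; with |DZ| = 23.3, Z = D + 23.3·(cos 60.50°, sin 60.50°) = (31.19, -15.44). DZ is perpendicular to ZK; with |ZK| = 15.0 on the right of DZ, K = Z + 15.0·(0.8704, -0.4924) = (44.25, -22.83). Then |JK| = |K − J| = 49.79.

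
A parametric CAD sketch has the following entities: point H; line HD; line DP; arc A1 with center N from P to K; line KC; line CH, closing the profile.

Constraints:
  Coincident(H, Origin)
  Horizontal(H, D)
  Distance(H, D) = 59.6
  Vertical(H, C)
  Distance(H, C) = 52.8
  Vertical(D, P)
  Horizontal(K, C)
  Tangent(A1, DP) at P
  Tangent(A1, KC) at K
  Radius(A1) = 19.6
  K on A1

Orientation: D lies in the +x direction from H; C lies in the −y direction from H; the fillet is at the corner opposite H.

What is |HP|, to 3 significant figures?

68.2

The virtual corner opposite H is at (59.6, -52.8). The tangent condition forces NP to be normal to DP and the tangent condition forces NK to be normal to KC, with radius 19.6, so the center N sits 19.6 in from both sides at N = (40.0, -33.2). That places the tangent points at P = (59.6, -33.2) on DP and K = (40.0, -52.8) on KC. Then |HP| = |P − H| = 68.2.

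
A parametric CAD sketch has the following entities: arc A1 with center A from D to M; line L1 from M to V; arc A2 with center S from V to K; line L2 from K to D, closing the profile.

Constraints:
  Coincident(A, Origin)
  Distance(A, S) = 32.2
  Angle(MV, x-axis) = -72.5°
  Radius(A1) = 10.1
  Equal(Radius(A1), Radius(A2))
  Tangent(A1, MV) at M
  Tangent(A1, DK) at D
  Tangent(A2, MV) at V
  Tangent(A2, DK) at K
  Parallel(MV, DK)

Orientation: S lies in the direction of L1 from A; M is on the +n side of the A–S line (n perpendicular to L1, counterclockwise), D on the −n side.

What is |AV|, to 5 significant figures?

33.747

The slot axis is L1's direction at -72.5°, so u = (cos -72.5°, sin -72.5°) = (0.30071, -0.95372) and n = (−sin -72.5°, cos -72.5°) = (0.95372, 0.30071). A is at the origin and S lies 32.2 along u from A, so S = 32.2·u = (9.6827, -30.710). Tangency of A1 to both parallel lines with radius 10.1 puts M and D at A ± 10.1·n: M = (9.6325, 3.0371), D = (-9.6325, -3.0371). Equal radii place V and K the same way about S: V = S + 10.1·n = (19.315, -27.673), K = S − 10.1·n = (0.050186, -33.747). Then |AV| = |V − A| = 33.747.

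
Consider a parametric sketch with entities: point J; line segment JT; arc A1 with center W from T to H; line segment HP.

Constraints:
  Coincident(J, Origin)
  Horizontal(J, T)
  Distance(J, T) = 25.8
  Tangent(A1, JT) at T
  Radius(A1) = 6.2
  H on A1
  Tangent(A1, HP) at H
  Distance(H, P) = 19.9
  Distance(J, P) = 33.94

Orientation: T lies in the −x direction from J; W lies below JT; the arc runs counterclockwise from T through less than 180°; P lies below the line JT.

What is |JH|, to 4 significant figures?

32.52

Checks: J.y = 0.00, T.y = 0.00 ✓; |WH| = 6.200 ✓; ∠(WH, HP) = 90.00° ✓; |HP| = 19.90 ✓; |JP| = 33.94 ✓.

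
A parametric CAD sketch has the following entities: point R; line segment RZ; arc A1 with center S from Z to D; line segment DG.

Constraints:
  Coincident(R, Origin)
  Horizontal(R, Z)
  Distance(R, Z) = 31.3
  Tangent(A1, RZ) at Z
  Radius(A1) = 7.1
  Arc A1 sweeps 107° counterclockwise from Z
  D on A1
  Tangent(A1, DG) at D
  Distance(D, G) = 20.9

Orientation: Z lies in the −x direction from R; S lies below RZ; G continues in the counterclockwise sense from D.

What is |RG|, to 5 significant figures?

43.280

R is at the origin; RZ is horizontal with |RZ| = 31.3 and Z on the −x side, so Z = (-31.300, 0.0000). A1 meets RZ tangentially, so SZ is at right angles to RZ, so S = Z + (0, -7.1) = (-31.300, -7.1000). On A1, Z sits at bearing 90° from S; a 107° counterclockwise sweep puts D at bearing 197°, so D = S + 7.1·(cos 197°, sin 197°) = (-38.090, -9.1758). Since A1 is tangent to DG there, SD ⟂ DG, so DG runs along (−sin 197°, cos 197°); with |DG| = 20.9, G = (-31.979, -29.163). Then |RG| = |G − R| = 43.280.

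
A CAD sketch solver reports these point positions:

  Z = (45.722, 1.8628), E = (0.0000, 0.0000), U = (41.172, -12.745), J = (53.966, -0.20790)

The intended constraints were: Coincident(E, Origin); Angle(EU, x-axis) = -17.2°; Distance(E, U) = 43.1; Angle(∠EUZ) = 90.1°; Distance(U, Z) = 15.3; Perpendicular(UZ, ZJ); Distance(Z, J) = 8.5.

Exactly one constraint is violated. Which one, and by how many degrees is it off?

Perpendicular(UZ, ZJ) — off by 3.20°.

E = (0.00, 0.00) ✓; EU at -17.20° ✓; |EU| = 43.10 ✓; ∠EUZ = 90.10° ✓; |UZ| = 15.30 ✓; ∠(UZ, ZJ) = 86.80° ✗; |ZJ| = 8.500 ✓.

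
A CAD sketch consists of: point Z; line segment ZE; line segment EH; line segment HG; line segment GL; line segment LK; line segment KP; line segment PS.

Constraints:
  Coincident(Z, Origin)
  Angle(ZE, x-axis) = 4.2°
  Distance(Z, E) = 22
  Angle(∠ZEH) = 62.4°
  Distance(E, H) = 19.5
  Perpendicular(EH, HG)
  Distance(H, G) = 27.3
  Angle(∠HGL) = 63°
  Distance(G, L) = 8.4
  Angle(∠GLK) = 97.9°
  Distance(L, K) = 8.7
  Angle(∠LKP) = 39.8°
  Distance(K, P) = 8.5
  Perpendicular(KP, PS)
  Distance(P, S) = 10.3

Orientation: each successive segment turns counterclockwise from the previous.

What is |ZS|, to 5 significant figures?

7.6177

Z is at the origin; ZE runs at 4.2° with length 22.0, so E = (21.941, 1.6112). ∠ZEH = 62.4° gives EH at 121.80° from the x-axis; with |EH| = 19.5, H = (11.665, 18.184). EH ⟂ HG, so HG runs at -148.20°; with |HG| = 27.3, G = (-11.537, 3.7983). ∠HGL = 63.0° gives GL at -31.200° from the x-axis; with |GL| = 8.4, L = (-4.3517, -0.55317). ∠GLK = 97.9° gives LK at 50.900° from the x-axis; with |LK| = 8.7, K = (1.1351, 6.1984). ∠LKP = 39.8° gives KP at -168.90° from the x-axis; with |KP| = 8.5, P = (-7.2058, 4.5620). The perpendicularity gives PS at right angles to KP, so PS runs at -78.900°; with |PS| = 10.3, S = (-5.2229, -5.5453). Then |ZS| = |S − Z| = 7.6177.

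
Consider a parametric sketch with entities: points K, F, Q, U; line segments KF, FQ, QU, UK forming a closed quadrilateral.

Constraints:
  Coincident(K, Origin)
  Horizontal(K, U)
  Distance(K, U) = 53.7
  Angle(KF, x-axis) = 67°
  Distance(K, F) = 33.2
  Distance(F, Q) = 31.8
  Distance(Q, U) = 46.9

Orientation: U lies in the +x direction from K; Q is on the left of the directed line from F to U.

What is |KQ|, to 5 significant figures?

61.162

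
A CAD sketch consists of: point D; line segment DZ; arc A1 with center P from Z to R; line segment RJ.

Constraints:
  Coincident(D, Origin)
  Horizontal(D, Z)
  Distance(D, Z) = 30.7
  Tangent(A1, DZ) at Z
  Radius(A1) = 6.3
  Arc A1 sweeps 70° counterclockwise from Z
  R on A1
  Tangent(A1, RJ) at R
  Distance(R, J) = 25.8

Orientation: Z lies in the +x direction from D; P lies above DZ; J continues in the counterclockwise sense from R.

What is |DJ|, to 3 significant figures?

53.6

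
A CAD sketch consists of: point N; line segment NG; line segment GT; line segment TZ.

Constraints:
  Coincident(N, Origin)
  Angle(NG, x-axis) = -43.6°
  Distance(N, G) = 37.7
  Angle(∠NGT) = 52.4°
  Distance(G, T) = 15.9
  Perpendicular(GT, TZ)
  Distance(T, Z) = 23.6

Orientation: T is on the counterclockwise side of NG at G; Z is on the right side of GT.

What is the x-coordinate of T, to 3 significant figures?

29.0

N is at the origin; NG runs at -43.6° with length 37.7, so G = 37.7·(cos -43.6°, sin -43.6°) = (27.3, -26.0). ∠NGT = 52.4°, so GT runs at -43.6° + (180° − 52.4°) = 84.0° from the x-axis; with |GT| = 15.9, T = G + 15.9·(cos 84.0°, sin 84.0°) = (29.0, -10.2). So T.x = 29.0.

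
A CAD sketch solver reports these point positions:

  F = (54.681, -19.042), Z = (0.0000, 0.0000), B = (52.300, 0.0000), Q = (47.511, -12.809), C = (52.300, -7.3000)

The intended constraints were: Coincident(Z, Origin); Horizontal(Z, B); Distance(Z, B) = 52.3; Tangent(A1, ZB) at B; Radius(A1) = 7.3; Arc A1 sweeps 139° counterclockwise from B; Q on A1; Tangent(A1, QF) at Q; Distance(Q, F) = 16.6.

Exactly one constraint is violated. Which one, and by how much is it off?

Distance(Q, F) = 16.6 — off by 7.10.

Z = (0.00, 0.00) ✓; Z.y = 0.00, B.y = 0.00 ✓; |ZB| = 52.30 ✓; ∠(CB, BZ) = 90.00° ✓; |CB| = 7.300 ✓; bearing(C→Q) − bearing(C→B) = 139.0° ✓; |CQ| = 7.300 ✓; ∠(CQ, QF) = 90.00° ✓; |QF| = 9.500 ✗.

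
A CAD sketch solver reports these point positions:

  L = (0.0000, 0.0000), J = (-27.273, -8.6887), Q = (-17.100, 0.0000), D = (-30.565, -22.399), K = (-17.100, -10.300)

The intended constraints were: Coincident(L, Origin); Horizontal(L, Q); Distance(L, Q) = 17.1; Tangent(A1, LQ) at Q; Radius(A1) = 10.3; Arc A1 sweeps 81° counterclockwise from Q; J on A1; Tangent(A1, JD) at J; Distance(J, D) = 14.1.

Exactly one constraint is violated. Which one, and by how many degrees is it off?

Tangent(A1, JD) at J — off by 4.50°.

L = (0.00, 0.00) ✓; L.y = 0.00, Q.y = 0.00 ✓; |LQ| = 17.10 ✓; ∠(KQ, QL) = 90.00° ✓; |KQ| = 10.30 ✓; bearing(K→J) − bearing(K→Q) = 81.00° ✓; |KJ| = 10.30 ✓; ∠(KJ, JD) = 94.50° ✗; |JD| = 14.10 ✓.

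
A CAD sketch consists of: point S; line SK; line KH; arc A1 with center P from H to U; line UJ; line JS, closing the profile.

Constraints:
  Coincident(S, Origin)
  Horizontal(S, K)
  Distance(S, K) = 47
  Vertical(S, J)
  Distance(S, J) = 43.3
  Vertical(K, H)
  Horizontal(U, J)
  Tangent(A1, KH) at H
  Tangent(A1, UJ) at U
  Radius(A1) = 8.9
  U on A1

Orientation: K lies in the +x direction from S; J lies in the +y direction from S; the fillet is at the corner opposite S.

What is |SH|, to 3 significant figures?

58.2

The virtual corner opposite S is at (47.0, 43.3). The tangent condition forces PH to be normal to KH and the tangent condition forces PU to be normal to UJ, with radius 8.9, so the center P sits 8.9 in from both sides at P = (38.1, 34.4). That places the tangent points at H = (47.0, 34.4) on KH and U = (38.1, 43.3) on UJ. Then |SH| = |H − S| = 58.2.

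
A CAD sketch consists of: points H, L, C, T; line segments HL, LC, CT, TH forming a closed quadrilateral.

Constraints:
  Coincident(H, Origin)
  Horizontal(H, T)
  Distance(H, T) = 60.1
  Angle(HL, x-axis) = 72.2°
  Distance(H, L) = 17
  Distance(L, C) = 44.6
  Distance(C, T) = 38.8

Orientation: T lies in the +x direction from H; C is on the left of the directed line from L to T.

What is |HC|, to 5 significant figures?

57.710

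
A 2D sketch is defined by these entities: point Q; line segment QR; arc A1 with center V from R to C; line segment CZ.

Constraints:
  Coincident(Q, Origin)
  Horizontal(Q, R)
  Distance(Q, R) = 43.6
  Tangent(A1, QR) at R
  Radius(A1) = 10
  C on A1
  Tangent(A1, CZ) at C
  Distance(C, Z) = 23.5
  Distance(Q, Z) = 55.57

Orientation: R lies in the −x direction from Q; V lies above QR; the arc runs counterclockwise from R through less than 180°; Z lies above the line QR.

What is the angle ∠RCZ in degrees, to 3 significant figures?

124°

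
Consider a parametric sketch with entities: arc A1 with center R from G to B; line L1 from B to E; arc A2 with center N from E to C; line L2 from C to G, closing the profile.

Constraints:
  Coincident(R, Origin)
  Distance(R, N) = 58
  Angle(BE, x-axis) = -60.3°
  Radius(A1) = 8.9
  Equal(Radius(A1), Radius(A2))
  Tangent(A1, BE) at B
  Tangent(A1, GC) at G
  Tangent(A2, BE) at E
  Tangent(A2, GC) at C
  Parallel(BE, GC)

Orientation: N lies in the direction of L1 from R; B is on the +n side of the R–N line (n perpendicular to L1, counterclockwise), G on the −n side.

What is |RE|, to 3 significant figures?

58.7

The slot axis is L1's direction at -60.3°, so u = (cos -60.3°, sin -60.3°) = (0.495, -0.869) and n = (−sin -60.3°, cos -60.3°) = (0.869, 0.495). R is at the origin and N lies 58.0 along u from R, so N = 58.0·u = (28.7, -50.4). Tangency of A1 to both parallel lines with radius 8.9 puts B and G at R ± 8.9·n: B = (7.73, 4.41), G = (-7.73, -4.41). Equal radii place E and C the same way about N: E = N + 8.9·n = (36.5, -46.0), C = N − 8.9·n = (21.0, -54.8). Then |RE| = |E − R| = 58.7.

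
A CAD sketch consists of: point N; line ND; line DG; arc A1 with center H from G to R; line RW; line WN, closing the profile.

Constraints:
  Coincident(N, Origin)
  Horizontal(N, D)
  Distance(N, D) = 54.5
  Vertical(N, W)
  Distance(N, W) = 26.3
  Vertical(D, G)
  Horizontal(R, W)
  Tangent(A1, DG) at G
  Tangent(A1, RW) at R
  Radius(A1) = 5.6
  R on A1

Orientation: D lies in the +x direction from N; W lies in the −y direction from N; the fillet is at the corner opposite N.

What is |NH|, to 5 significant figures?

53.101

N is at the origin; ND is horizontal with |ND| = 54.5 and D on the +x side, so D = (54.500, 0.0000). NW is vertical with |NW| = 26.3 and W on the −y side, so W = (0.0000, -26.300). The virtual corner opposite N is at (54.500, -26.300). A1 meets DG tangentially, so HG is at right angles to DG and since A1 is tangent to RW there, HR ⟂ RW, with radius 5.6, so the center H sits 5.6 in from both sides at H = (48.900, -20.700). Then |NH| = |H − N| = 53.101.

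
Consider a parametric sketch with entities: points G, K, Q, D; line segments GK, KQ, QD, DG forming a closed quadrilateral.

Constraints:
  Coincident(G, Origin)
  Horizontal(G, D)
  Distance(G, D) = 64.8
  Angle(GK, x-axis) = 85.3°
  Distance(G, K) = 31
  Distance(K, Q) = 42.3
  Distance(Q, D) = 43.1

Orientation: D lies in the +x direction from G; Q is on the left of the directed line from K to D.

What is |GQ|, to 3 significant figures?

58.3

G is at the origin; GD is horizontal with |GD| = 64.8 and D in +x, so D = (64.8, 0). GK runs at 85.3° with |GK| = 31.0, so K = (2.54, 30.9). Q is determined by |KQ| = 42.3 and |QD| = 43.1 together: it lies at the intersection of circle(K, 42.3) and circle(D, 43.1). With |KD| = 69.5, the foot of the radical line on KD is 34.3 from K and the perpendicular offset is √(42.3² − 34.3²) = 24.8. Taking the left-of-KD solution: Q = (44.3, 37.9).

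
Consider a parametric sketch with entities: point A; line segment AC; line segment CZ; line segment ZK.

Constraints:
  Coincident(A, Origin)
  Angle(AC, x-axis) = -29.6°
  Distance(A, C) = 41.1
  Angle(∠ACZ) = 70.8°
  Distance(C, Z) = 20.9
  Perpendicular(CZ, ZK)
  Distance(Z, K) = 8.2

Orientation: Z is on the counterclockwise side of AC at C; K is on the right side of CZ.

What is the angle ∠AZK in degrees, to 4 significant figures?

169.2°

A is at the origin; AC runs at -29.6° with length 41.1, so C = 41.1·(cos -29.6°, sin -29.6°) = (35.74, -20.30). ∠ACZ = 70.8°, so CZ runs at -29.6° + (180° − 70.8°) = 79.60° from the x-axis; with |CZ| = 20.9, Z = C + 20.9·(cos 79.60°, sin 79.60°) = (39.51, 0.2556). CZ ⟂ ZK; with |ZK| = 8.2 on the right of CZ, K = Z + 8.2·(0.9836, -0.1805) = (47.57, -1.225). Then cos ∠AZK = ZA·ZK / (|ZA||ZK|), giving 169.2°.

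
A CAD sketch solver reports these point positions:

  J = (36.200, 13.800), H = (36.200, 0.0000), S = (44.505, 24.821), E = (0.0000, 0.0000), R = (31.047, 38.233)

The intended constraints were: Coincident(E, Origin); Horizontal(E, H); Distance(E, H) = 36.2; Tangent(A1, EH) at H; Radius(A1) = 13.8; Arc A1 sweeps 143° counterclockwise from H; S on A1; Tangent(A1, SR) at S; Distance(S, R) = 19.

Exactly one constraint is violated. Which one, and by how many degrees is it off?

Tangent(A1, SR) at S — off by 7.90°.

E = (0.00, 0.00) ✓; E.y = 0.00, H.y = 0.00 ✓; |EH| = 36.20 ✓; ∠(JH, HE) = 90.00° ✓; |JH| = 13.80 ✓; bearing(J→S) − bearing(J→H) = 143.0° ✓; |JS| = 13.80 ✓; ∠(JS, SR) = 97.90° ✗; |SR| = 19.00 ✓.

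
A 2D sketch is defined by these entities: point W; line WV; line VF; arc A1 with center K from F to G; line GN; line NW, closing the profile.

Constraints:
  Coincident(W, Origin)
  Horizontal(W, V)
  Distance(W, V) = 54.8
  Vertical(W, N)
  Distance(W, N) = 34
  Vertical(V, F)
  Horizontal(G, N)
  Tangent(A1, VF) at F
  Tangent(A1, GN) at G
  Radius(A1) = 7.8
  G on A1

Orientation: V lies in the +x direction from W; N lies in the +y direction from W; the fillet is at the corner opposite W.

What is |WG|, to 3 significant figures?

58.0

W is at the origin; WV is horizontal with |WV| = 54.8 and V on the +x side, so V = (54.8, 0.00). WN is vertical with |WN| = 34.0 and N on the +y side, so N = (0.00, 34.0). The virtual corner opposite W is at (54.8, 34.0). Since A1 is tangent to VF there, KF ⟂ VF and the tangent condition forces KG to be normal to GN, with radius 7.8, so the center K sits 7.8 in from both sides at K = (47.0, 26.2). That places the tangent points at F = (54.8, 26.2) on VF and G = (47.0, 34.0) on GN. Then |WG| = |G − W| = 58.0.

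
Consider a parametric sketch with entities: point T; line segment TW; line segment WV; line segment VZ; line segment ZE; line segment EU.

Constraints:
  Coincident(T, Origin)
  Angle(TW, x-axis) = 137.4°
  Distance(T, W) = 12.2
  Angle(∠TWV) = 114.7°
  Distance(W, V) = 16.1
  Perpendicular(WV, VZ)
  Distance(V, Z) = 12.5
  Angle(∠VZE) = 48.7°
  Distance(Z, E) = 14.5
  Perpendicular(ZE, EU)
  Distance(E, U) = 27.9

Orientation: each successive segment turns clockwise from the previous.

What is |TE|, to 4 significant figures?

13.14

T is at the origin; TW runs at 137.4° with length 12.2, so W = (-8.980, 8.258). ∠TWV = 114.7° gives WV at 72.10° from the x-axis; with |WV| = 16.1, V = (-4.032, 23.58). The perpendicularity gives VZ at right angles to WV, so VZ runs at -17.90°; with |VZ| = 12.5, Z = (7.863, 19.74). ∠VZE = 48.7° gives ZE at -149.2° from the x-axis; with |ZE| = 14.5, E = (-4.592, 12.31). Then |TE| = |E − T| = 13.14.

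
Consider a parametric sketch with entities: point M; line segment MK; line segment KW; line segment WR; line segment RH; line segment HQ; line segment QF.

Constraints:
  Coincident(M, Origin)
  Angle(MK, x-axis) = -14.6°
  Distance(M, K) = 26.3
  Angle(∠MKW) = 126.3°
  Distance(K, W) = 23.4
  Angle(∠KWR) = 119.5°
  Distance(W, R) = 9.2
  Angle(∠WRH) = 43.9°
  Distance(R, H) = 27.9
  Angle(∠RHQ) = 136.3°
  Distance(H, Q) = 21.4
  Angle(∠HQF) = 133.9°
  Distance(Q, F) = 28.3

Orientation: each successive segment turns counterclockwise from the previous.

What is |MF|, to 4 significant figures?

68.38

∠RHQ = 136.3° gives HQ at -80.60° from the x-axis; with |HQ| = 21.4, Q = (29.85, -26.96). ∠HQF = 133.9° gives QF at -34.50° from the x-axis; with |QF| = 28.3, F = (53.17, -42.99). Then |MF| = |F − M| = 68.38.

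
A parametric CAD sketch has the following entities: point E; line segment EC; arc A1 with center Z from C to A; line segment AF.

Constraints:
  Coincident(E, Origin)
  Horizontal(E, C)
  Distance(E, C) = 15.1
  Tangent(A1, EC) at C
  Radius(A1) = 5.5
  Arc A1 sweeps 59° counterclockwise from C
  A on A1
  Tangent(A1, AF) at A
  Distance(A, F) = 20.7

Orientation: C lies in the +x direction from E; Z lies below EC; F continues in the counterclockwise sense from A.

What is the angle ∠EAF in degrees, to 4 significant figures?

73.40°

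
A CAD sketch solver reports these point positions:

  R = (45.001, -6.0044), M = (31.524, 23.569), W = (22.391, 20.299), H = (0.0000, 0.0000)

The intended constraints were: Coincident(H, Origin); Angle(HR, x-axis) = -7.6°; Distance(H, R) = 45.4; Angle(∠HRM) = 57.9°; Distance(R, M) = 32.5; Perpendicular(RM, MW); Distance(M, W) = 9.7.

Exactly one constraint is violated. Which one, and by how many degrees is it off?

Perpendicular(RM, MW) — off by 4.80°.

H = (0.00, 0.00) ✓; HR at -7.600° ✓; |HR| = 45.40 ✓; ∠HRM = 57.90° ✓; |RM| = 32.50 ✓; ∠(RM, MW) = 85.20° ✗; |MW| = 9.701 ✓.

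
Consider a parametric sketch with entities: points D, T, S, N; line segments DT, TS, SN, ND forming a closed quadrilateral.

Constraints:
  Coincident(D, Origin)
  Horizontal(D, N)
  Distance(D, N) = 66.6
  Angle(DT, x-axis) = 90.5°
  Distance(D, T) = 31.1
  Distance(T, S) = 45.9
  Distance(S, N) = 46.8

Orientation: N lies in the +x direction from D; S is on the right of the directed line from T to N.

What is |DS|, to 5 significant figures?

22.949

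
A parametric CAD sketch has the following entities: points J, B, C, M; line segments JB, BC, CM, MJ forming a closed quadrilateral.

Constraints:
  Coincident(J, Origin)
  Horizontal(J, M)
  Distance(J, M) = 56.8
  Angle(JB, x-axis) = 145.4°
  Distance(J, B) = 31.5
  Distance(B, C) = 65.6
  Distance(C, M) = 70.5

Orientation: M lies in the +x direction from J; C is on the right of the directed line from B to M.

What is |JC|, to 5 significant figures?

42.224

J is at the origin; J and M share the same y with |JM| = 56.8 and M in +x, so M = (56.8, 0). JB runs at 145.4° with |JB| = 31.5, so B = (-25.929, 17.887). C is determined by |BC| = 65.6 and |CM| = 70.5 together: it lies at the intersection of circle(B, 65.6) and circle(M, 70.5). With |BM| = 84.640, the foot of the radical line on BM is 38.381 from B and the perpendicular offset is √(65.6² − 38.381²) = 53.200. Taking the right-of-BM solution: C = (0.34217, -42.223).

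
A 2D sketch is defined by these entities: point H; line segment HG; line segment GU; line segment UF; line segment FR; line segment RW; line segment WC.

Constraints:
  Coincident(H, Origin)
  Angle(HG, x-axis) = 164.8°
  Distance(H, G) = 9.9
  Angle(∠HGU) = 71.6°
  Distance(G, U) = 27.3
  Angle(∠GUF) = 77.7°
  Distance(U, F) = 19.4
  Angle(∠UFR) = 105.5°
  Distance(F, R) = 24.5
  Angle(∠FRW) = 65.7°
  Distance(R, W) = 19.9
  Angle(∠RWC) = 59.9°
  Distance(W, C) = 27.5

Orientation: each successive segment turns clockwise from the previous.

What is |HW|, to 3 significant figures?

8.12

H is at the origin; HG runs at 164.8° with length 9.9, so G = (-9.55, 2.60). ∠HGU = 71.6° gives GU at 56.4° from the x-axis; with |GU| = 27.3, U = (5.55, 25.3). ∠GUF = 77.7° gives UF at -45.9° from the x-axis; with |UF| = 19.4, F = (19.1, 11.4). ∠UFR = 105.5° gives FR at -120° from the x-axis; with |FR| = 24.5, R = (6.66, -9.73). ∠FRW = 65.7° gives RW at 125° from the x-axis; with |RW| = 19.9, W = (-4.84, 6.51). Then |HW| = |W − H| = 8.12.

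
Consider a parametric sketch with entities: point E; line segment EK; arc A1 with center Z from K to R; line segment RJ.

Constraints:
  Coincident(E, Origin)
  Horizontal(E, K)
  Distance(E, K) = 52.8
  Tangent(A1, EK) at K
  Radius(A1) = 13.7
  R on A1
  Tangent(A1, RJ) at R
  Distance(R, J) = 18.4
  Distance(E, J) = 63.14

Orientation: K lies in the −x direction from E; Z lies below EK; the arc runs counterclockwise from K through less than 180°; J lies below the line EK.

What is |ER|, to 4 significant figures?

67.17

Checks: |ZK| = 13.70 ✓; |ZR| = 13.70 ✓; ∠(ZR, RJ) = 90.00° ✓; |RJ| = 18.40 ✓; |EJ| = 63.14 ✓.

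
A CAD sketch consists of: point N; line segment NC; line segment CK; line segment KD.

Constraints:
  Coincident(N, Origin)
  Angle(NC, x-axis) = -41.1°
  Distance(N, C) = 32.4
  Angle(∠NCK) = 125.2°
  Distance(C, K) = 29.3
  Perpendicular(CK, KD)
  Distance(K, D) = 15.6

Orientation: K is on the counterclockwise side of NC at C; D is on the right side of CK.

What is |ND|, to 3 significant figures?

63.8

∠NCK = 125.2°, so CK runs at -41.1° + (180° − 125.2°) = 13.7° from the x-axis; with |CK| = 29.3, K = C + 29.3·(cos 13.7°, sin 13.7°) = (52.9, -14.4). CK is perpendicular to KD; with |KD| = 15.6 on the right of CK, D = K + 15.6·(0.237, -0.972) = (56.6, -29.5). Then |ND| = |D − N| = 63.8.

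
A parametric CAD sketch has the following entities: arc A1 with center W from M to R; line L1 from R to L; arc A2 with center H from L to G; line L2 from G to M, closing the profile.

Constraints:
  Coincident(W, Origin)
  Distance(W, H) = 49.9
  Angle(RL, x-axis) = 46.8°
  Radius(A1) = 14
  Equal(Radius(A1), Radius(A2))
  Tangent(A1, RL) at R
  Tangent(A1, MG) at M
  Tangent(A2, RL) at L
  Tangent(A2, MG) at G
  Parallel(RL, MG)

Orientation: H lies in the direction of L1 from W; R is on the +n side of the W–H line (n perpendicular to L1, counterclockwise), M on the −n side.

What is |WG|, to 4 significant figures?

51.83

The slot axis is L1's direction at 46.8°, so u = (cos 46.8°, sin 46.8°) = (0.6845, 0.7290) and n = (−sin 46.8°, cos 46.8°) = (-0.7290, 0.6845). W is at the origin and H lies 49.9 along u from W, so H = 49.9·u = (34.16, 36.38). Tangency of A1 to both parallel lines with radius 14.0 puts R and M at W ± 14.0·n: R = (-10.21, 9.584), M = (10.21, -9.584). Equal radii place L and G the same way about H: L = H + 14.0·n = (23.95, 45.96), G = H − 14.0·n = (44.36, 26.79). Then |WG| = |G − W| = 51.83.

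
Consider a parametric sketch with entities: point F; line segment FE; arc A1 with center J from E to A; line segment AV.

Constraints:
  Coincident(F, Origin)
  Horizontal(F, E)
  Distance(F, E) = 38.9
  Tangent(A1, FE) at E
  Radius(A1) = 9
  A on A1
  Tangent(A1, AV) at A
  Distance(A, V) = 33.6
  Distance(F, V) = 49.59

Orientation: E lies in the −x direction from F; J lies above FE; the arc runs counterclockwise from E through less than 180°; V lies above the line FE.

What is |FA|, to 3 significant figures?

31.0

Checks: ∠(JE, EF) = 90.00° ✓; |JE| = 9.000 ✓; |JA| = 9.000 ✓; ∠(JA, AV) = 90.00° ✓; |AV| = 33.60 ✓; |FV| = 49.59 ✓.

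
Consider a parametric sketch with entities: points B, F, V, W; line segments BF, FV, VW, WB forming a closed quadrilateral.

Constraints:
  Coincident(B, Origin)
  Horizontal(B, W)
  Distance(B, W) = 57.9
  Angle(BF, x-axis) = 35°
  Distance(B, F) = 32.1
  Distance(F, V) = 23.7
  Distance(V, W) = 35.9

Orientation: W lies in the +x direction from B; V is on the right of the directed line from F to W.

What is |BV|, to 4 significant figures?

22.89

B is at the origin; B and W share the same y with |BW| = 57.9 and W in +x, so W = (57.9, 0). BF runs at 35.0° with |BF| = 32.1, so F = (26.29, 18.41). V is determined by |FV| = 23.7 and |VW| = 35.9 together: it lies at the intersection of circle(F, 23.7) and circle(W, 35.9). With |FW| = 36.58, the foot of the radical line on FW is 8.349 from F and the perpendicular offset is √(23.7² − 8.349²) = 22.18. Taking the right-of-FW solution: V = (22.34, -4.957).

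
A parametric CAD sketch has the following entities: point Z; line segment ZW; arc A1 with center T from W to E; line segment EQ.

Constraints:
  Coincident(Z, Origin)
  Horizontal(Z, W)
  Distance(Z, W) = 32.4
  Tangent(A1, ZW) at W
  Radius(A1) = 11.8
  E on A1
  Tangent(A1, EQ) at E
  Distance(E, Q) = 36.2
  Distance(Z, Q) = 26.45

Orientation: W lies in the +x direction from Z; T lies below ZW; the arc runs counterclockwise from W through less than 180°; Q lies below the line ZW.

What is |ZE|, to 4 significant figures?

24.91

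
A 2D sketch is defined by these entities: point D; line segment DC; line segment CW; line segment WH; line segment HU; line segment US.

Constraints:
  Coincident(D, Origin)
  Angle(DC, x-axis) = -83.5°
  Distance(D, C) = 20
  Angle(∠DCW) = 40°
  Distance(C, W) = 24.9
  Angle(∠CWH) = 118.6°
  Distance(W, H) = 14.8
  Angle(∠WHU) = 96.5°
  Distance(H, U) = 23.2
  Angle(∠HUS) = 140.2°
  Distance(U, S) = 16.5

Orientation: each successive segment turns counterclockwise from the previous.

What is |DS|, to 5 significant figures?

22.340

D is at the origin; DC runs at -83.5° with length 20.0, so C = (2.2641, -19.871). ∠DCW = 40.0° gives CW at 56.500° from the x-axis; with |CW| = 24.9, W = (16.007, 0.89232). ∠CWH = 118.6° gives WH at 117.90° from the x-axis; with |WH| = 14.8, H = (9.0819, 13.972). ∠WHU = 96.5° gives HU at -158.60° from the x-axis; with |HU| = 23.2, U = (-12.519, 5.5069). ∠HUS = 140.2° gives US at -118.80° from the x-axis; with |US| = 16.5, S = (-20.467, -8.9522). Then |DS| = |S − D| = 22.340.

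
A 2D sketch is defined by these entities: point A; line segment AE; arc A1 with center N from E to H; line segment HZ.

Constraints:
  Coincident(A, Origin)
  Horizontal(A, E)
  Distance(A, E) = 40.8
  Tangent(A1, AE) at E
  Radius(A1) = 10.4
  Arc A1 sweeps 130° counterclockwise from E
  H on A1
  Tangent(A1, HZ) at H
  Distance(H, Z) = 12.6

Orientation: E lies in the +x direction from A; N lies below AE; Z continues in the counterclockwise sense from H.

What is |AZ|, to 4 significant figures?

48.89

A is at the origin; A and E share the same y with |AE| = 40.8 and E on the +x side, so E = (40.80, 0.000). A1 meets AE tangentially, so NE is at right angles to AE, so N = E + (0, -10.4) = (40.80, -10.40). On A1, E sits at bearing 90° from N; a 130° counterclockwise sweep puts H at bearing 220°, so H = N + 10.4·(cos 220°, sin 220°) = (32.83, -17.08). The tangent condition forces NH to be normal to HZ, so HZ runs along (−sin 220°, cos 220°); with |HZ| = 12.6, Z = (40.93, -26.74). Then |AZ| = |Z − A| = 48.89.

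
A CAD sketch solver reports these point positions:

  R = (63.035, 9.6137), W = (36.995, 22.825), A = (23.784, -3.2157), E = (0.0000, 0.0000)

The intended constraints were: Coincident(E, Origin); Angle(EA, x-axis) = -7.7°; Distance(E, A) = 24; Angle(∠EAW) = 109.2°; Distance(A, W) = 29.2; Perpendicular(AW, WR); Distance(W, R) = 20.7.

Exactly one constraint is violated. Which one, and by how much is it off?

Distance(W, R) = 20.7 — off by 8.50.

E = (0.00, 0.00) ✓; EA at -7.700° ✓; |EA| = 24.00 ✓; ∠EAW = 109.2° ✓; |AW| = 29.20 ✓; ∠(AW, WR) = 90.00° ✓; |WR| = 29.20 ✗.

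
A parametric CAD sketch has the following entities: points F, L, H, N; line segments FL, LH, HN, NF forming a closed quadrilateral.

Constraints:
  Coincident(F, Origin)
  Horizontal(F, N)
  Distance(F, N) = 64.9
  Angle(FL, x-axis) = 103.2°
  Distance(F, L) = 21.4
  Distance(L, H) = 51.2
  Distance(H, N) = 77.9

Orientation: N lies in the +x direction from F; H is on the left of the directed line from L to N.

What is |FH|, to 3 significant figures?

68.2

F is at the origin; F and N share the same y with |FN| = 64.9 and N in +x, so N = (64.9, 0). FL runs at 103.2° with |FL| = 21.4, so L = (-4.89, 20.8). H is determined by |LH| = 51.2 and |HN| = 77.9 together: it lies at the intersection of circle(L, 51.2) and circle(N, 77.9). With |LN| = 72.8, the foot of the radical line on LN is 12.8 from L and the perpendicular offset is √(51.2² − 12.8²) = 49.6. Taking the left-of-LN solution: H = (21.5, 64.7).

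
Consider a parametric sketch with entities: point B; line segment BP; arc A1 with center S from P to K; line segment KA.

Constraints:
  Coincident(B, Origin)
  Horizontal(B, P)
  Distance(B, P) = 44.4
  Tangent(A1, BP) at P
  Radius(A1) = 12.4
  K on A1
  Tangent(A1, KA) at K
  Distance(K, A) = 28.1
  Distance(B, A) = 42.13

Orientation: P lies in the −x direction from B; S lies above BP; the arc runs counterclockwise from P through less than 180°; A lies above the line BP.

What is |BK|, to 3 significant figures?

33.7

Checks: ∠(SP, PB) = 90.00° ✓; |SP| = 12.40 ✓; |SK| = 12.40 ✓; ∠(SK, KA) = 90.00° ✓; |KA| = 28.10 ✓; |BA| = 42.13 ✓.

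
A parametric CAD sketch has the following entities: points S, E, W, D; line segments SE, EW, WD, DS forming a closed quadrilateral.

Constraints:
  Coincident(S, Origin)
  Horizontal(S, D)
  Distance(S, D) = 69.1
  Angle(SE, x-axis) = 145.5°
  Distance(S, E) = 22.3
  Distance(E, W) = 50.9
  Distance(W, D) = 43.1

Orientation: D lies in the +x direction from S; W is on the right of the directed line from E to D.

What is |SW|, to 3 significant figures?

29.0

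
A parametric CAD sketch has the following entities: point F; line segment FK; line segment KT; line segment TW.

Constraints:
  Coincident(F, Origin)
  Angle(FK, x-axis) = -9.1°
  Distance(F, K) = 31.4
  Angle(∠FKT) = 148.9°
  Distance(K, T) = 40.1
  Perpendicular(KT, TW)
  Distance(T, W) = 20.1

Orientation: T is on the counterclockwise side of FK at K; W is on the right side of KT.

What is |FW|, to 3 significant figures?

76.2

F is at the origin; FK runs at -9.1° with length 31.4, so K = 31.4·(cos -9.1°, sin -9.1°) = (31.0, -4.97). ∠FKT = 148.9°, so KT runs at -9.1° + (180° − 148.9°) = 22.0° from the x-axis; with |KT| = 40.1, T = K + 40.1·(cos 22.0°, sin 22.0°) = (68.2, 10.1). KT is perpendicular to TW; with |TW| = 20.1 on the right of KT, W = T + 20.1·(0.375, -0.927) = (75.7, -8.58). Then |FW| = |W − F| = 76.2.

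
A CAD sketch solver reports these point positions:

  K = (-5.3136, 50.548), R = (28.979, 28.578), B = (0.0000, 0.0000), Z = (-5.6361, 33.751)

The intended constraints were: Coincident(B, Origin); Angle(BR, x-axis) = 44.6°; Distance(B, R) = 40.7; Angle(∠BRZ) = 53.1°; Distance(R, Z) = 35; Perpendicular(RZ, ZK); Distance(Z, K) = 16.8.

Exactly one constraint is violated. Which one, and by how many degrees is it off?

Perpendicular(RZ, ZK) — off by 7.40°.

B = (0.00, 0.00) ✓; BR at 44.60° ✓; |BR| = 40.70 ✓; ∠BRZ = 53.10° ✓; |RZ| = 35.00 ✓; ∠(RZ, ZK) = 82.60° ✗; |ZK| = 16.80 ✓.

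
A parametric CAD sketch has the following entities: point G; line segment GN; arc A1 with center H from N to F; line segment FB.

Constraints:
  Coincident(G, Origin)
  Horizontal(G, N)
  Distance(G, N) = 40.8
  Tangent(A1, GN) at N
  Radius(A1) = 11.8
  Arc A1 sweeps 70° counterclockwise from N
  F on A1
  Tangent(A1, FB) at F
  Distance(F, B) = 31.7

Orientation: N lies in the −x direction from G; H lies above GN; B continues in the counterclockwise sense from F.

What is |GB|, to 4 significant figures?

42.03

On A1, N sits at bearing -90° from H; a 70° counterclockwise sweep puts F at bearing -20°, so F = H + 11.8·(cos -20°, sin -20°) = (-29.71, 7.764). The tangent condition forces HF to be normal to FB, so FB runs along (−sin -20°, cos -20°); with |FB| = 31.7, B = (-18.87, 37.55). Then |GB| = |B − G| = 42.03.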